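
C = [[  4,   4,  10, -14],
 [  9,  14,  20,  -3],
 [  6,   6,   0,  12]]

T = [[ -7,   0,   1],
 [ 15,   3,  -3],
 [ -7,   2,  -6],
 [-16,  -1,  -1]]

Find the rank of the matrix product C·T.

3

First compute CT:
[[186,  46, -54],
 [ 55,  85, -150],
 [-144,   6, -24]]
Now row reduce the product.
R2 ← R2 − (55/186)·R1: [0, 6640/93, -4155/31]
R3 ← R3 + (24/31)·R1: [0, 1290/31, -2040/31]
R3 ← R3 − (387/664)·R2: [0, 0, 8175/664]
3 nonzero rows, so rank(CT) = 3.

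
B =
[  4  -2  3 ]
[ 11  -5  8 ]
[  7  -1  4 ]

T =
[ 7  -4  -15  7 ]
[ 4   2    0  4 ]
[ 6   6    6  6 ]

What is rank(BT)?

First compute BT:
[[ 38,  -2, -42,  38],
 [105,  -6, -117, 105],
 [ 69,  -6, -81,  69]]
Now row reduce the product.
R2 ← R2 − (105/38)·R1: [0, -9/19, -18/19, 0]
R3 ← R3 − (69/38)·R1: [0, -45/19, -90/19, 0]
R3 ← R3 − (5)·R2: [0, 0, 0, 0]
2 nonzero rows, so rank(BT) = 2.

2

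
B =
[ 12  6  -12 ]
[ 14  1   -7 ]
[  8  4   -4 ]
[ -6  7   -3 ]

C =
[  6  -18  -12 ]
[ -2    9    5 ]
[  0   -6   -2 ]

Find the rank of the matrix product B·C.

First compute BC:
[[ 60, -90, -90],
 [ 82, -201, -149],
 [ 40, -84, -68],
 [-50, 189, 113]]
Now row reduce the product.
R2 ← R2 − (41/30)·R1: [0, -78, -26]
R3 ← R3 − (2/3)·R1: [0, -24, -8]
R4 ← R4 + (5/6)·R1: [0, 114, 38]
R3 ← R3 − (4/13)·R2: [0, 0, 0]
R4 ← R4 + (19/13)·R2: [0, 0, 0]
2 nonzero rows, so rank(BC) = 2.

2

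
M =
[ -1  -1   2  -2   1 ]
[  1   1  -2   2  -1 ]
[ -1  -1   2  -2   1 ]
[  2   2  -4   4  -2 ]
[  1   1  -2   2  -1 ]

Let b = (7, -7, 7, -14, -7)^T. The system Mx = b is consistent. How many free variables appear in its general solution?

Row reduce the augmented matrix [M | b].
R2 ← R2 + R1: [0, 0, 0, 0, 0, 0]
R3 ← R3 − R1: [0, 0, 0, 0, 0, 0]
R4 ← R4 + (2)·R1: [0, 0, 0, 0, 0, 0]
R5 ← R5 + R1: [0, 0, 0, 0, 0, 0]
The echelon form has 1 nonzero rows, and every pivot lies in the first 5 columns, so rank(M) = rank([M|b]) = 1.
The system is consistent.
Free variables = (unknowns) − (rank) = 5 − 1 = 4.

4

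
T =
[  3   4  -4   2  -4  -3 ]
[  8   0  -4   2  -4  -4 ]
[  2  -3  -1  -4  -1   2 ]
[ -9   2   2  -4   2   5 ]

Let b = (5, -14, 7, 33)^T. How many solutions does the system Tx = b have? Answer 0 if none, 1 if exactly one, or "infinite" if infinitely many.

Row reduce the augmented matrix [T | b].
R2 ← R2 − (8/3)·R1: [0, -32/3, 20/3, -10/3, 20/3, 4, -82/3]
R3 ← R3 − (2/3)·R1: [0, -17/3, 5/3, -16/3, 5/3, 4, 11/3]
R4 ← R4 + (3)·R1: [0, 14, -10, 2, -10, -4, 48]
R3 ← R3 − (17/32)·R2: [0, 0, -15/8, -57/16, -15/8, 15/8, 291/16]
R4 ← R4 + (21/16)·R2: [0, 0, -5/4, -19/8, -5/4, 5/4, 97/8]
R4 ← R4 − (2/3)·R3: [0, 0, 0, 0, 0, 0, 0]
The echelon form has 3 nonzero rows, and every pivot lies in the first 6 columns, so rank(T) = rank([T|b]) = 3.
The system is consistent.
rank = 3 < 6 unknowns, so there are infinitely many solutions.

infinite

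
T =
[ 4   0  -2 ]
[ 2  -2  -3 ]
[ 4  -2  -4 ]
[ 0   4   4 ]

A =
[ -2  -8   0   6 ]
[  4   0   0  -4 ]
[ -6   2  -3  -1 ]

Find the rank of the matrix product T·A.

2

First compute TA:
[[  4, -36,   6,  26],
 [  6, -22,   9,  23],
 [  8, -40,  12,  36],
 [ -8,   8, -12, -20]]
Now row reduce the product.
R2 ← R2 − (3/2)·R1: [0, 32, 0, -16]
R3 ← R3 − (2)·R1: [0, 32, 0, -16]
R4 ← R4 + (2)·R1: [0, -64, 0, 32]
R3 ← R3 − R2: [0, 0, 0, 0]
R4 ← R4 + (2)·R2: [0, 0, 0, 0]
2 nonzero rows, so rank(TA) = 2.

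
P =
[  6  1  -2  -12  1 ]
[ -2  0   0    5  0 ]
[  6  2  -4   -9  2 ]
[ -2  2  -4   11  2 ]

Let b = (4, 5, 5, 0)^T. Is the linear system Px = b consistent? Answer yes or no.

no

Row reduce the augmented matrix [P | b].
R2 ← R2 + (1/3)·R1: [0, 1/3, -2/3, 1, 1/3, 19/3]
R3 ← R3 − R1: [0, 1, -2, 3, 1, 1]
R4 ← R4 + (1/3)·R1: [0, 7/3, -14/3, 7, 7/3, 4/3]
R3 ← R3 − (3)·R2: [0, 0, 0, 0, 0, -18]
R4 ← R4 − (7)·R2: [0, 0, 0, 0, 0, -43]
R4 ← R4 − (43/18)·R3: [0, 0, 0, 0, 0, 0]
The echelon form has 3 nonzero rows; the last pivot sits in the augmented column, so rank(P) = 2 but rank([P|b]) = 3.
Since the ranks differ, the system is inconsistent.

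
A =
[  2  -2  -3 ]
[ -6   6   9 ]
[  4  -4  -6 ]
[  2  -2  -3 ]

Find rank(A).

Row reduce to echelon form.
R2 ← R2 + (3)·R1: [0, 0, 0]
R3 ← R3 − (2)·R1: [0, 0, 0]
R4 ← R4 − R1: [0, 0, 0]
Echelon form has 1 nonzero row, so rank(A) = 1.

1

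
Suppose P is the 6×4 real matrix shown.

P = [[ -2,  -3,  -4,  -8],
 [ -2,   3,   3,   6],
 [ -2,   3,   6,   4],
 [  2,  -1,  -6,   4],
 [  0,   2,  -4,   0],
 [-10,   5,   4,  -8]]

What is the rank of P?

4

Row reduce to echelon form.
R2 ← R2 − R1: [0, 6, 7, 14]
R3 ← R3 − R1: [0, 6, 10, 12]
R4 ← R4 + R1: [0, -4, -10, -4]
R6 ← R6 − (5)·R1: [0, 20, 24, 32]
R3 ← R3 − R2: [0, 0, 3, -2]
R4 ← R4 + (2/3)·R2: [0, 0, -16/3, 16/3]
R5 ← R5 − (1/3)·R2: [0, 0, -19/3, -14/3]
R6 ← R6 − (10/3)·R2: [0, 0, 2/3, -44/3]
R4 ← R4 + (16/9)·R3: [0, 0, 0, 16/9]
R5 ← R5 + (19/9)·R3: [0, 0, 0, -80/9]
R6 ← R6 − (2/9)·R3: [0, 0, 0, -128/9]
R5 ← R5 + (5)·R4: [0, 0, 0, 0]
R6 ← R6 + (8)·R4: [0, 0, 0, 0]
Echelon form has 4 nonzero rows, so rank(P) = 4.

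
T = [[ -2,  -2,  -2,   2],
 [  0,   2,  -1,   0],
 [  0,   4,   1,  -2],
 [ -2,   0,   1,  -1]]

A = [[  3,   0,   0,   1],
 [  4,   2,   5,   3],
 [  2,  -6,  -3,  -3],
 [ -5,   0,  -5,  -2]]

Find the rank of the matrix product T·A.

4

First compute TA:
[[-28,   8, -14,  -6],
 [  6,  10,  13,   9],
 [ 28,   2,  27,  13],
 [  1,  -6,   2,  -3]]
Now row reduce the product.
R2 ← R2 + (3/14)·R1: [0, 82/7, 10, 54/7]
R3 ← R3 + R1: [0, 10, 13, 7]
R4 ← R4 + (1/28)·R1: [0, -40/7, 3/2, -45/14]
R3 ← R3 − (35/41)·R2: [0, 0, 183/41, 17/41]
R4 ← R4 + (20/41)·R2: [0, 0, 523/82, 45/82]
R4 ← R4 − (523/366)·R3: [0, 0, 0, -8/183]
4 nonzero rows, so rank(TA) = 4.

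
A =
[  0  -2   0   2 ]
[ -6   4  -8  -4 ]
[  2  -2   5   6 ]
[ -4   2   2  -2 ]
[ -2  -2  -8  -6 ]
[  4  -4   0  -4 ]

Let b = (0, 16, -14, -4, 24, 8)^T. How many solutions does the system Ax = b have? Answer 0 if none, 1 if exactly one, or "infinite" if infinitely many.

Row reduce the augmented matrix [A | b].
Swap R1 ↔ R2
R3 ← R3 + (1/3)·R1: [0, -2/3, 7/3, 14/3, -26/3]
R4 ← R4 − (2/3)·R1: [0, -2/3, 22/3, 2/3, -44/3]
R5 ← R5 − (1/3)·R1: [0, -10/3, -16/3, -14/3, 56/3]
R6 ← R6 + (2/3)·R1: [0, -4/3, -16/3, -20/3, 56/3]
R3 ← R3 − (1/3)·R2: [0, 0, 7/3, 4, -26/3]
R4 ← R4 − (1/3)·R2: [0, 0, 22/3, 0, -44/3]
R5 ← R5 − (5/3)·R2: [0, 0, -16/3, -8, 56/3]
R6 ← R6 − (2/3)·R2: [0, 0, -16/3, -8, 56/3]
R4 ← R4 − (22/7)·R3: [0, 0, 0, -88/7, 88/7]
R5 ← R5 + (16/7)·R3: [0, 0, 0, 8/7, -8/7]
R6 ← R6 + (16/7)·R3: [0, 0, 0, 8/7, -8/7]
R5 ← R5 + (1/11)·R4: [0, 0, 0, 0, 0]
R6 ← R6 + (1/11)·R4: [0, 0, 0, 0, 0]
The echelon form has 4 nonzero rows, and every pivot lies in the first 4 columns, so rank(A) = rank([A|b]) = 4.
The system is consistent.
rank = 4 = number of unknowns, so the solution is unique.

1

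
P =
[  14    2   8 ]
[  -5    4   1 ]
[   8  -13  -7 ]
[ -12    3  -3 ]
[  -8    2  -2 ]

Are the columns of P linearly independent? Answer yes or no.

Row reduce P to echelon form.
R2 ← R2 + (5/14)·R1: [0, 33/7, 27/7]
R3 ← R3 − (4/7)·R1: [0, -99/7, -81/7]
R4 ← R4 + (6/7)·R1: [0, 33/7, 27/7]
R5 ← R5 + (4/7)·R1: [0, 22/7, 18/7]
R3 ← R3 + (3)·R2: [0, 0, 0]
R4 ← R4 − R2: [0, 0, 0]
R5 ← R5 − (2/3)·R2: [0, 0, 0]
2 pivots among 3 columns.
Only 2 < 3 pivot columns, so the columns are linearly dependent.

no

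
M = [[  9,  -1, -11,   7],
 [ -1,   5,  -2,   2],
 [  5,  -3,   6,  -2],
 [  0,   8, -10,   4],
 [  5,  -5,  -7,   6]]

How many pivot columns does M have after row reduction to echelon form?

4

Row reduce to echelon form.
R2 ← R2 + (1/9)·R1: [0, 44/9, -29/9, 25/9]
R3 ← R3 − (5/9)·R1: [0, -22/9, 109/9, -53/9]
R5 ← R5 − (5/9)·R1: [0, -40/9, -8/9, 19/9]
R3 ← R3 + (1/2)·R2: [0, 0, 21/2, -9/2]
R4 ← R4 − (18/11)·R2: [0, 0, -52/11, -6/11]
R5 ← R5 + (10/11)·R2: [0, 0, -42/11, 51/11]
R4 ← R4 + (104/231)·R3: [0, 0, 0, -18/7]
R5 ← R5 + (4/11)·R3: [0, 0, 0, 3]
R5 ← R5 + (7/6)·R4: [0, 0, 0, 0]
Echelon form has 4 nonzero rows, so rank(M) = 4.
Each nonzero row contributes one pivot column: 4 pivot columns.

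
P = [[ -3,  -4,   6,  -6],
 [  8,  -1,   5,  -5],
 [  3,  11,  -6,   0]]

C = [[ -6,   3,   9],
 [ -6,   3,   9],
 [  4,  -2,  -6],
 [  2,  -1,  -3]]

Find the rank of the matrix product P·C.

First compute PC:
[[ 54, -27, -81],
 [-32,  16,  48],
 [-108,  54, 162]]
Now row reduce the product.
R2 ← R2 + (16/27)·R1: [0, 0, 0]
R3 ← R3 + (2)·R1: [0, 0, 0]
1 nonzero row, so rank(PC) = 1.

1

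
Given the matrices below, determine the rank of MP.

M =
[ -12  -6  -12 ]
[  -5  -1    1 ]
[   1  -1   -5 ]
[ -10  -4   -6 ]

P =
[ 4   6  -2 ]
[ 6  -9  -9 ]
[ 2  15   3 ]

First compute MP:
[[-108, -198,  42],
 [-24,  -6,  22],
 [-12, -60,  -8],
 [-76, -114,  38]]
Now row reduce the product.
R2 ← R2 − (2/9)·R1: [0, 38, 38/3]
R3 ← R3 − (1/9)·R1: [0, -38, -38/3]
R4 ← R4 − (19/27)·R1: [0, 76/3, 76/9]
R3 ← R3 + R2: [0, 0, 0]
R4 ← R4 − (2/3)·R2: [0, 0, 0]
2 nonzero rows, so rank(MP) = 2.

2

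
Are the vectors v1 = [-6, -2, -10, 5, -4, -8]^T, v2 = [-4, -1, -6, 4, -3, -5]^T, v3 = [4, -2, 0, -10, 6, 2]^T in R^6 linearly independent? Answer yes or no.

no

Form the matrix with these vectors as rows and row reduce.
R2 ← R2 − (2/3)·R1: [0, 1/3, 2/3, 2/3, -1/3, 1/3]
R3 ← R3 + (2/3)·R1: [0, -10/3, -20/3, -20/3, 10/3, -10/3]
R3 ← R3 + (10)·R2: [0, 0, 0, 0, 0, 0]
2 nonzero rows, so the 3 vectors span a space of dimension 2.
Since 2 < 3, the vectors are linearly dependent.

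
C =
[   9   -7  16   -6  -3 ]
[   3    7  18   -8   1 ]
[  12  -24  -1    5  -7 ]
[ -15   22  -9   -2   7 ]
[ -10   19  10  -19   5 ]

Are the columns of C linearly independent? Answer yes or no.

no

Row reduce C to echelon form.
R2 ← R2 − (1/3)·R1: [0, 28/3, 38/3, -6, 2]
R3 ← R3 − (4/3)·R1: [0, -44/3, -67/3, 13, -3]
R4 ← R4 + (5/3)·R1: [0, 31/3, 53/3, -12, 2]
R5 ← R5 + (10/9)·R1: [0, 101/9, 250/9, -77/3, 5/3]
R3 ← R3 + (11/7)·R2: [0, 0, -17/7, 25/7, 1/7]
R4 ← R4 − (31/28)·R2: [0, 0, 51/14, -75/14, -3/14]
R5 ← R5 − (101/84)·R2: [0, 0, 527/42, -775/42, -31/42]
R4 ← R4 + (3/2)·R3: [0, 0, 0, 0, 0]
R5 ← R5 + (31/6)·R3: [0, 0, 0, 0, 0]
3 pivots among 5 columns.
Only 3 < 5 pivot columns, so the columns are linearly dependent.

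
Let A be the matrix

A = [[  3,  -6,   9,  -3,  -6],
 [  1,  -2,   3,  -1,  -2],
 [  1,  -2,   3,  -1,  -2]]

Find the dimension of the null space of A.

Row reduce to echelon form.
R2 ← R2 − (1/3)·R1: [0, 0, 0, 0, 0]
R3 ← R3 − (1/3)·R1: [0, 0, 0, 0, 0]
1 nonzero row, so rank(A) = 1.
A has 5 columns; by rank–nullity, nullity = 5 − 1 = 4.

4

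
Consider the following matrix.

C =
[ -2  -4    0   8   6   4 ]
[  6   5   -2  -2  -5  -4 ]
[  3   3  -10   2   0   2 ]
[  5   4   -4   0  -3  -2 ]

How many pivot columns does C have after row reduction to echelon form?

Row reduce to echelon form.
R2 ← R2 + (3)·R1: [0, -7, -2, 22, 13, 8]
R3 ← R3 + (3/2)·R1: [0, -3, -10, 14, 9, 8]
R4 ← R4 + (5/2)·R1: [0, -6, -4, 20, 12, 8]
R3 ← R3 − (3/7)·R2: [0, 0, -64/7, 32/7, 24/7, 32/7]
R4 ← R4 − (6/7)·R2: [0, 0, -16/7, 8/7, 6/7, 8/7]
R4 ← R4 − (1/4)·R3: [0, 0, 0, 0, 0, 0]
Echelon form has 3 nonzero rows, so rank(C) = 3.
Each nonzero row contributes one pivot column: 3 pivot columns.

3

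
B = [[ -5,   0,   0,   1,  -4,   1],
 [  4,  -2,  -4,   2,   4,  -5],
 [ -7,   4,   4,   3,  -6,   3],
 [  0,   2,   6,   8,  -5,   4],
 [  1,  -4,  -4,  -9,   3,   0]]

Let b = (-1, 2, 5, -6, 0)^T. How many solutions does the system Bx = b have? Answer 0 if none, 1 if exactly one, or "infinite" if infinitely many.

0

Row reduce the augmented matrix [B | b].
R2 ← R2 + (4/5)·R1: [0, -2, -4, 14/5, 4/5, -21/5, 6/5]
R3 ← R3 − (7/5)·R1: [0, 4, 4, 8/5, -2/5, 8/5, 32/5]
R5 ← R5 + (1/5)·R1: [0, -4, -4, -44/5, 11/5, 1/5, -1/5]
R3 ← R3 + (2)·R2: [0, 0, -4, 36/5, 6/5, -34/5, 44/5]
R4 ← R4 + R2: [0, 0, 2, 54/5, -21/5, -1/5, -24/5]
R5 ← R5 − (2)·R2: [0, 0, 4, -72/5, 3/5, 43/5, -13/5]
R4 ← R4 + (1/2)·R3: [0, 0, 0, 72/5, -18/5, -18/5, -2/5]
R5 ← R5 + R3: [0, 0, 0, -36/5, 9/5, 9/5, 31/5]
R5 ← R5 + (1/2)·R4: [0, 0, 0, 0, 0, 0, 6]
The echelon form has 5 nonzero rows; the last pivot sits in the augmented column, so rank(B) = 4 but rank([B|b]) = 5.
Since the ranks differ, the system is inconsistent.
It has no solutions.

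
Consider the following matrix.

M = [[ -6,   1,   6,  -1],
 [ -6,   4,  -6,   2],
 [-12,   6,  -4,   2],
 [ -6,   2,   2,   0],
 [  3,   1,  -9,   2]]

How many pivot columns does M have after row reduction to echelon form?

Row reduce to echelon form.
R2 ← R2 − R1: [0, 3, -12, 3]
R3 ← R3 − (2)·R1: [0, 4, -16, 4]
R4 ← R4 − R1: [0, 1, -4, 1]
R5 ← R5 + (1/2)·R1: [0, 3/2, -6, 3/2]
R3 ← R3 − (4/3)·R2: [0, 0, 0, 0]
R4 ← R4 − (1/3)·R2: [0, 0, 0, 0]
R5 ← R5 − (1/2)·R2: [0, 0, 0, 0]
Echelon form has 2 nonzero rows, so rank(M) = 2.
Each nonzero row contributes one pivot column: 2 pivot columns.

2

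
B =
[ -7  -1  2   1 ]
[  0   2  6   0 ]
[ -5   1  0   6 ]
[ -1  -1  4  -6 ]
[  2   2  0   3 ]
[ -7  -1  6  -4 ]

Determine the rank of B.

4

Row reduce to echelon form.
R3 ← R3 − (5/7)·R1: [0, 12/7, -10/7, 37/7]
R4 ← R4 − (1/7)·R1: [0, -6/7, 26/7, -43/7]
R5 ← R5 + (2/7)·R1: [0, 12/7, 4/7, 23/7]
R6 ← R6 − R1: [0, 0, 4, -5]
R3 ← R3 − (6/7)·R2: [0, 0, -46/7, 37/7]
R4 ← R4 + (3/7)·R2: [0, 0, 44/7, -43/7]
R5 ← R5 − (6/7)·R2: [0, 0, -32/7, 23/7]
R4 ← R4 + (22/23)·R3: [0, 0, 0, -25/23]
R5 ← R5 − (16/23)·R3: [0, 0, 0, -9/23]
R6 ← R6 + (14/23)·R3: [0, 0, 0, -41/23]
R5 ← R5 − (9/25)·R4: [0, 0, 0, 0]
R6 ← R6 − (41/25)·R4: [0, 0, 0, 0]
Echelon form has 4 nonzero rows, so rank(B) = 4.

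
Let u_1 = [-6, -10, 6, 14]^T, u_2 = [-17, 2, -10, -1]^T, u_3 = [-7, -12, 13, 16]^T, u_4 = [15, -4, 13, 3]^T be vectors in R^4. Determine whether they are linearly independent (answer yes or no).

yes

Form the matrix with these vectors as rows and row reduce.
R2 ← R2 − (17/6)·R1: [0, 91/3, -27, -122/3]
R3 ← R3 − (7/6)·R1: [0, -1/3, 6, -1/3]
R4 ← R4 + (5/2)·R1: [0, -29, 28, 38]
R3 ← R3 + (1/91)·R2: [0, 0, 519/91, -71/91]
R4 ← R4 + (87/91)·R2: [0, 0, 199/91, -80/91]
R4 ← R4 − (199/519)·R3: [0, 0, 0, -301/519]
4 nonzero rows, so the 4 vectors span a space of dimension 4.
Since 4 = 4, the vectors are linearly independent.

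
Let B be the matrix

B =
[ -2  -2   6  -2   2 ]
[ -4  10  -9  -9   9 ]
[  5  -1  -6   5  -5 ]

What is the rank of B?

3

Row reduce to echelon form.
R2 ← R2 − (2)·R1: [0, 14, -21, -5, 5]
R3 ← R3 + (5/2)·R1: [0, -6, 9, 0, 0]
R3 ← R3 + (3/7)·R2: [0, 0, 0, -15/7, 15/7]
Echelon form has 3 nonzero rows, so rank(B) = 3.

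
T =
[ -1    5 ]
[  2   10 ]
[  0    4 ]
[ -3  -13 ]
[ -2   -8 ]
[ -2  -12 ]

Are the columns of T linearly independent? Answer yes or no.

yes

Row reduce T to echelon form.
R2 ← R2 + (2)·R1: [0, 20]
R4 ← R4 − (3)·R1: [0, -28]
R5 ← R5 − (2)·R1: [0, -18]
R6 ← R6 − (2)·R1: [0, -22]
R3 ← R3 − (1/5)·R2: [0, 0]
R4 ← R4 + (7/5)·R2: [0, 0]
R5 ← R5 + (9/10)·R2: [0, 0]
R6 ← R6 + (11/10)·R2: [0, 0]
2 pivots among 2 columns.
Every column is a pivot column, so the columns are linearly independent.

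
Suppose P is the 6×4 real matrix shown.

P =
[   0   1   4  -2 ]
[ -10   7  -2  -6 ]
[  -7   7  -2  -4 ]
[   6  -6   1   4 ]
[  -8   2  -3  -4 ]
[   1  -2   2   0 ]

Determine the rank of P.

Row reduce to echelon form.
Swap R1 ↔ R2
R3 ← R3 − (7/10)·R1: [0, 21/10, -3/5, 1/5]
R4 ← R4 + (3/5)·R1: [0, -9/5, -1/5, 2/5]
R5 ← R5 − (4/5)·R1: [0, -18/5, -7/5, 4/5]
R6 ← R6 + (1/10)·R1: [0, -13/10, 9/5, -3/5]
R3 ← R3 − (21/10)·R2: [0, 0, -9, 22/5]
R4 ← R4 + (9/5)·R2: [0, 0, 7, -16/5]
R5 ← R5 + (18/5)·R2: [0, 0, 13, -32/5]
R6 ← R6 + (13/10)·R2: [0, 0, 7, -16/5]
R4 ← R4 + (7/9)·R3: [0, 0, 0, 2/9]
R5 ← R5 + (13/9)·R3: [0, 0, 0, -2/45]
R6 ← R6 + (7/9)·R3: [0, 0, 0, 2/9]
R5 ← R5 + (1/5)·R4: [0, 0, 0, 0]
R6 ← R6 − R4: [0, 0, 0, 0]
Echelon form has 4 nonzero rows, so rank(P) = 4.

4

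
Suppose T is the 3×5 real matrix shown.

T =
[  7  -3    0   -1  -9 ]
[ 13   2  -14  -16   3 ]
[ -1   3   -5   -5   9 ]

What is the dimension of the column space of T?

Row reduce to echelon form.
R2 ← R2 − (13/7)·R1: [0, 53/7, -14, -99/7, 138/7]
R3 ← R3 + (1/7)·R1: [0, 18/7, -5, -36/7, 54/7]
R3 ← R3 − (18/53)·R2: [0, 0, -13/53, -18/53, 54/53]
Echelon form has 3 nonzero rows, so rank(T) = 3.
The column space has dimension equal to the rank: 3.

3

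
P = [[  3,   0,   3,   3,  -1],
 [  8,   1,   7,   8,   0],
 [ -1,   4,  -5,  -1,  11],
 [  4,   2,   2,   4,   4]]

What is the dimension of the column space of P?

2

Row reduce to echelon form.
R2 ← R2 − (8/3)·R1: [0, 1, -1, 0, 8/3]
R3 ← R3 + (1/3)·R1: [0, 4, -4, 0, 32/3]
R4 ← R4 − (4/3)·R1: [0, 2, -2, 0, 16/3]
R3 ← R3 − (4)·R2: [0, 0, 0, 0, 0]
R4 ← R4 − (2)·R2: [0, 0, 0, 0, 0]
Echelon form has 2 nonzero rows, so rank(P) = 2.
The column space has dimension equal to the rank: 2.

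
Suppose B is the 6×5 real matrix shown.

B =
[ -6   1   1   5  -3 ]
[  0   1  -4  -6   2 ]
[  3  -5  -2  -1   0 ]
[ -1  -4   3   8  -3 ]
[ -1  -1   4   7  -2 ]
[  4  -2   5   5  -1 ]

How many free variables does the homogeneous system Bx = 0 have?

1

Row reduce to echelon form.
R3 ← R3 + (1/2)·R1: [0, -9/2, -3/2, 3/2, -3/2]
R4 ← R4 − (1/6)·R1: [0, -25/6, 17/6, 43/6, -5/2]
R5 ← R5 − (1/6)·R1: [0, -7/6, 23/6, 37/6, -3/2]
R6 ← R6 + (2/3)·R1: [0, -4/3, 17/3, 25/3, -3]
R3 ← R3 + (9/2)·R2: [0, 0, -39/2, -51/2, 15/2]
R4 ← R4 + (25/6)·R2: [0, 0, -83/6, -107/6, 35/6]
R5 ← R5 + (7/6)·R2: [0, 0, -5/6, -5/6, 5/6]
R6 ← R6 + (4/3)·R2: [0, 0, 1/3, 1/3, -1/3]
R4 ← R4 − (83/117)·R3: [0, 0, 0, 10/39, 20/39]
R5 ← R5 − (5/117)·R3: [0, 0, 0, 10/39, 20/39]
R6 ← R6 + (2/117)·R3: [0, 0, 0, -4/39, -8/39]
R5 ← R5 − R4: [0, 0, 0, 0, 0]
R6 ← R6 + (2/5)·R4: [0, 0, 0, 0, 0]
4 nonzero rows, so rank(B) = 4.
B has 5 columns; by rank–nullity, nullity = 5 − 4 = 1.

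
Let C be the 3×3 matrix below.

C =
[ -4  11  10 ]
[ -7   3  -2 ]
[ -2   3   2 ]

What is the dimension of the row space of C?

2

Row reduce to echelon form.
R2 ← R2 − (7/4)·R1: [0, -65/4, -39/2]
R3 ← R3 − (1/2)·R1: [0, -5/2, -3]
R3 ← R3 − (2/13)·R2: [0, 0, 0]
Echelon form has 2 nonzero rows, so rank(C) = 2.
The row space has dimension equal to the rank: 2.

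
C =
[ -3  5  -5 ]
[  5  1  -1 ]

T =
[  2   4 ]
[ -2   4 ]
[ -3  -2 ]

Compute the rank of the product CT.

First compute CT:
[[ -1,  18],
 [ 11,  26]]
Now row reduce the product.
R2 ← R2 + (11)·R1: [0, 224]
2 nonzero rows, so rank(CT) = 2.

2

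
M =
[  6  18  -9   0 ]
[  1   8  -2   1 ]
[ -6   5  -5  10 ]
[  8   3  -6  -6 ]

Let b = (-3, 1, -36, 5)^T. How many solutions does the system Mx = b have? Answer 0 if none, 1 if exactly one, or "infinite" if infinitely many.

infinite

Row reduce the augmented matrix [M | b].
R2 ← R2 − (1/6)·R1: [0, 5, -1/2, 1, 3/2]
R3 ← R3 + R1: [0, 23, -14, 10, -39]
R4 ← R4 − (4/3)·R1: [0, -21, 6, -6, 9]
R3 ← R3 − (23/5)·R2: [0, 0, -117/10, 27/5, -459/10]
R4 ← R4 + (21/5)·R2: [0, 0, 39/10, -9/5, 153/10]
R4 ← R4 + (1/3)·R3: [0, 0, 0, 0, 0]
The echelon form has 3 nonzero rows, and every pivot lies in the first 4 columns, so rank(M) = rank([M|b]) = 3.
The system is consistent.
rank = 3 < 4 unknowns, so there are infinitely many solutions.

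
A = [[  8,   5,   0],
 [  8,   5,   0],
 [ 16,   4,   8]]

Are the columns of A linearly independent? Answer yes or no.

no

Row reduce A to echelon form.
R2 ← R2 − R1: [0, 0, 0]
R3 ← R3 − (2)·R1: [0, -6, 8]
Swap R2 ↔ R3
2 pivots among 3 columns.
Only 2 < 3 pivot columns, so the columns are linearly dependent.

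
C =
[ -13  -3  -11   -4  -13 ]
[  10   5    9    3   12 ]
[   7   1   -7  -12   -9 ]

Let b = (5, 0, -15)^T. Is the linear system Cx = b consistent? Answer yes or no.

yes

Row reduce the augmented matrix [C | b].
R2 ← R2 + (10/13)·R1: [0, 35/13, 7/13, -1/13, 2, 50/13]
R3 ← R3 + (7/13)·R1: [0, -8/13, -168/13, -184/13, -16, -160/13]
R3 ← R3 + (8/35)·R2: [0, 0, -64/5, -496/35, -544/35, -80/7]
The echelon form has 3 nonzero rows, and every pivot lies in the first 5 columns, so rank(C) = rank([C|b]) = 3.
The system is consistent.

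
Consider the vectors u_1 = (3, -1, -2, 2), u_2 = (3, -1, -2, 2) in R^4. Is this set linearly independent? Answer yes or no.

Form the matrix with these vectors as rows and row reduce.
R2 ← R2 − R1: [0, 0, 0, 0]
1 nonzero row, so the 2 vectors span a space of dimension 1.
Since 1 < 2, the vectors are linearly dependent.

no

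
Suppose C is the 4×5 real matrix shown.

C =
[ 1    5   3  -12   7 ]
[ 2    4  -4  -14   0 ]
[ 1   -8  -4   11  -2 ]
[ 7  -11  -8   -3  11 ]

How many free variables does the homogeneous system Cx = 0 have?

2

Row reduce to echelon form.
R2 ← R2 − (2)·R1: [0, -6, -10, 10, -14]
R3 ← R3 − R1: [0, -13, -7, 23, -9]
R4 ← R4 − (7)·R1: [0, -46, -29, 81, -38]
R3 ← R3 − (13/6)·R2: [0, 0, 44/3, 4/3, 64/3]
R4 ← R4 − (23/3)·R2: [0, 0, 143/3, 13/3, 208/3]
R4 ← R4 − (13/4)·R3: [0, 0, 0, 0, 0]
3 nonzero rows, so rank(C) = 3.
C has 5 columns; by rank–nullity, nullity = 5 − 3 = 2.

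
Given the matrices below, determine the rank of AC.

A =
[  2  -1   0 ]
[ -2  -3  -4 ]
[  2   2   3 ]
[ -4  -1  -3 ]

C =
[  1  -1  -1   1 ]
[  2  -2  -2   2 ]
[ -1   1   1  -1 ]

First compute AC:
[[  0,   0,   0,   0],
 [ -4,   4,   4,  -4],
 [  3,  -3,  -3,   3],
 [ -3,   3,   3,  -3]]
Now row reduce the product.
Swap R1 ↔ R2
R3 ← R3 + (3/4)·R1: [0, 0, 0, 0]
R4 ← R4 − (3/4)·R1: [0, 0, 0, 0]
1 nonzero row, so rank(AC) = 1.

1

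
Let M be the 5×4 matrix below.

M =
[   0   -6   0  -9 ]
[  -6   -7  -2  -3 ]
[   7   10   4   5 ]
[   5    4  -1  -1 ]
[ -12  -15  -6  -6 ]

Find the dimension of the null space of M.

Row reduce to echelon form.
Swap R1 ↔ R2
R3 ← R3 + (7/6)·R1: [0, 11/6, 5/3, 3/2]
R4 ← R4 + (5/6)·R1: [0, -11/6, -8/3, -7/2]
R5 ← R5 − (2)·R1: [0, -1, -2, 0]
R3 ← R3 + (11/36)·R2: [0, 0, 5/3, -5/4]
R4 ← R4 − (11/36)·R2: [0, 0, -8/3, -3/4]
R5 ← R5 − (1/6)·R2: [0, 0, -2, 3/2]
R4 ← R4 + (8/5)·R3: [0, 0, 0, -11/4]
R5 ← R5 + (6/5)·R3: [0, 0, 0, 0]
4 nonzero rows, so rank(M) = 4.
M has 4 columns; by rank–nullity, nullity = 4 − 4 = 0.

0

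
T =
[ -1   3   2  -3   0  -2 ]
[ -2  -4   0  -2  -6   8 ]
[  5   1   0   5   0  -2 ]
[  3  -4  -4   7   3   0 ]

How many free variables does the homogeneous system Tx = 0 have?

3

Row reduce to echelon form.
R2 ← R2 − (2)·R1: [0, -10, -4, 4, -6, 12]
R3 ← R3 + (5)·R1: [0, 16, 10, -10, 0, -12]
R4 ← R4 + (3)·R1: [0, 5, 2, -2, 3, -6]
R3 ← R3 + (8/5)·R2: [0, 0, 18/5, -18/5, -48/5, 36/5]
R4 ← R4 + (1/2)·R2: [0, 0, 0, 0, 0, 0]
3 nonzero rows, so rank(T) = 3.
T has 6 columns; by rank–nullity, nullity = 6 − 3 = 3.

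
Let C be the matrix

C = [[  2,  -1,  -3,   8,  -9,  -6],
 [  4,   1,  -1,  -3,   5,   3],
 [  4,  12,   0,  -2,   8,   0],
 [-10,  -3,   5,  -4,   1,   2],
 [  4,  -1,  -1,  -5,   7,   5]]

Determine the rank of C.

Row reduce to echelon form.
R2 ← R2 − (2)·R1: [0, 3, 5, -19, 23, 15]
R3 ← R3 − (2)·R1: [0, 14, 6, -18, 26, 12]
R4 ← R4 + (5)·R1: [0, -8, -10, 36, -44, -28]
R5 ← R5 − (2)·R1: [0, 1, 5, -21, 25, 17]
R3 ← R3 − (14/3)·R2: [0, 0, -52/3, 212/3, -244/3, -58]
R4 ← R4 + (8/3)·R2: [0, 0, 10/3, -44/3, 52/3, 12]
R5 ← R5 − (1/3)·R2: [0, 0, 10/3, -44/3, 52/3, 12]
R4 ← R4 + (5/26)·R3: [0, 0, 0, -14/13, 22/13, 11/13]
R5 ← R5 + (5/26)·R3: [0, 0, 0, -14/13, 22/13, 11/13]
R5 ← R5 − R4: [0, 0, 0, 0, 0, 0]
Echelon form has 4 nonzero rows, so rank(C) = 4.

4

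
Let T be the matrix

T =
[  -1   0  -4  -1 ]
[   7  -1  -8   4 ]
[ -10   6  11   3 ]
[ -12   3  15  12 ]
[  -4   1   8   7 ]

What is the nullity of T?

0

Row reduce to echelon form.
R2 ← R2 + (7)·R1: [0, -1, -36, -3]
R3 ← R3 − (10)·R1: [0, 6, 51, 13]
R4 ← R4 − (12)·R1: [0, 3, 63, 24]
R5 ← R5 − (4)·R1: [0, 1, 24, 11]
R3 ← R3 + (6)·R2: [0, 0, -165, -5]
R4 ← R4 + (3)·R2: [0, 0, -45, 15]
R5 ← R5 + R2: [0, 0, -12, 8]
R4 ← R4 − (3/11)·R3: [0, 0, 0, 180/11]
R5 ← R5 − (4/55)·R3: [0, 0, 0, 92/11]
R5 ← R5 − (23/45)·R4: [0, 0, 0, 0]
4 nonzero rows, so rank(T) = 4.
T has 4 columns; by rank–nullity, nullity = 4 − 4 = 0.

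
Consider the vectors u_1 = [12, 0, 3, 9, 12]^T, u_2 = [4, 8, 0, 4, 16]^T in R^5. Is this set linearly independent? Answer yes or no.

yes

Form the matrix with these vectors as rows and row reduce.
R2 ← R2 − (1/3)·R1: [0, 8, -1, 1, 12]
2 nonzero rows, so the 2 vectors span a space of dimension 2.
Since 2 = 2, the vectors are linearly independent.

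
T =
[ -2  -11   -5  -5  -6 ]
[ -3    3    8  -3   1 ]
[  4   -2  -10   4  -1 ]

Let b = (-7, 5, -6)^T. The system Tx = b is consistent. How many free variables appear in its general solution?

2

Row reduce the augmented matrix [T | b].
R2 ← R2 − (3/2)·R1: [0, 39/2, 31/2, 9/2, 10, 31/2]
R3 ← R3 + (2)·R1: [0, -24, -20, -6, -13, -20]
R3 ← R3 + (16/13)·R2: [0, 0, -12/13, -6/13, -9/13, -12/13]
The echelon form has 3 nonzero rows, and every pivot lies in the first 5 columns, so rank(T) = rank([T|b]) = 3.
The system is consistent.
Free variables = (unknowns) − (rank) = 5 − 3 = 2.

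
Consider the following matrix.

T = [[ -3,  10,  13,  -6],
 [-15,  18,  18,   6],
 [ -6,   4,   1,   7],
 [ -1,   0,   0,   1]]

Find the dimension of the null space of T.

0

Row reduce to echelon form.
R2 ← R2 − (5)·R1: [0, -32, -47, 36]
R3 ← R3 − (2)·R1: [0, -16, -25, 19]
R4 ← R4 − (1/3)·R1: [0, -10/3, -13/3, 3]
R3 ← R3 − (1/2)·R2: [0, 0, -3/2, 1]
R4 ← R4 − (5/48)·R2: [0, 0, 9/16, -3/4]
R4 ← R4 + (3/8)·R3: [0, 0, 0, -3/8]
4 nonzero rows, so rank(T) = 4.
T has 4 columns; by rank–nullity, nullity = 4 − 4 = 0.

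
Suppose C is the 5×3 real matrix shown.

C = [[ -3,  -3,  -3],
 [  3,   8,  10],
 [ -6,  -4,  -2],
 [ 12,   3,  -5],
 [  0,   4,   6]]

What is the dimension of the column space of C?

3

Row reduce to echelon form.
R2 ← R2 + R1: [0, 5, 7]
R3 ← R3 − (2)·R1: [0, 2, 4]
R4 ← R4 + (4)·R1: [0, -9, -17]
R3 ← R3 − (2/5)·R2: [0, 0, 6/5]
R4 ← R4 + (9/5)·R2: [0, 0, -22/5]
R5 ← R5 − (4/5)·R2: [0, 0, 2/5]
R4 ← R4 + (11/3)·R3: [0, 0, 0]
R5 ← R5 − (1/3)·R3: [0, 0, 0]
Echelon form has 3 nonzero rows, so rank(C) = 3.
The column space has dimension equal to the rank: 3.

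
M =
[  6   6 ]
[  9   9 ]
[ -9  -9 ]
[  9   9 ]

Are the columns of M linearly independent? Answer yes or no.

Row reduce M to echelon form.
R2 ← R2 − (3/2)·R1: [0, 0]
R3 ← R3 + (3/2)·R1: [0, 0]
R4 ← R4 − (3/2)·R1: [0, 0]
1 pivot among 2 columns.
Only 1 < 2 pivot columns, so the columns are linearly dependent.

no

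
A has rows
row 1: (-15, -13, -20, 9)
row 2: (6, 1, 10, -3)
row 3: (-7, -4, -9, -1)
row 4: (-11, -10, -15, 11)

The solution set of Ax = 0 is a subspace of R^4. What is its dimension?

Row reduce to echelon form.
R2 ← R2 + (2/5)·R1: [0, -21/5, 2, 3/5]
R3 ← R3 − (7/15)·R1: [0, 31/15, 1/3, -26/5]
R4 ← R4 − (11/15)·R1: [0, -7/15, -1/3, 22/5]
R3 ← R3 + (31/63)·R2: [0, 0, 83/63, -103/21]
R4 ← R4 − (1/9)·R2: [0, 0, -5/9, 13/3]
R4 ← R4 + (35/83)·R3: [0, 0, 0, 188/83]
4 nonzero rows, so rank(A) = 4.
A has 4 columns; by rank–nullity, nullity = 4 − 4 = 0.

0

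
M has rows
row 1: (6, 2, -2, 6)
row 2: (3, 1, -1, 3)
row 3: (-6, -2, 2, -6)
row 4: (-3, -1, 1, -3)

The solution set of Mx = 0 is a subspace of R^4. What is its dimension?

Row reduce to echelon form.
R2 ← R2 − (1/2)·R1: [0, 0, 0, 0]
R3 ← R3 + R1: [0, 0, 0, 0]
R4 ← R4 + (1/2)·R1: [0, 0, 0, 0]
1 nonzero row, so rank(M) = 1.
M has 4 columns; by rank–nullity, nullity = 4 − 1 = 3.

3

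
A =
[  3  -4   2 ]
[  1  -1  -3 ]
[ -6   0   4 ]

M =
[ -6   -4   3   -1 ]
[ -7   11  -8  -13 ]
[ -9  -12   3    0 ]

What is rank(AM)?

First compute AM:
[[ -8, -80,  47,  49],
 [ 28,  21,   2,  12],
 [  0, -24,  -6,   6]]
Now row reduce the product.
R2 ← R2 + (7/2)·R1: [0, -259, 333/2, 367/2]
R3 ← R3 − (24/259)·R2: [0, 0, -150/7, -2850/259]
3 nonzero rows, so rank(AM) = 3.

3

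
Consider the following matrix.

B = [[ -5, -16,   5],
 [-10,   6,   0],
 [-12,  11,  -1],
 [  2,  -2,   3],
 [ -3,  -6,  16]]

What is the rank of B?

Row reduce to echelon form.
R2 ← R2 − (2)·R1: [0, 38, -10]
R3 ← R3 − (12/5)·R1: [0, 247/5, -13]
R4 ← R4 + (2/5)·R1: [0, -42/5, 5]
R5 ← R5 − (3/5)·R1: [0, 18/5, 13]
R3 ← R3 − (13/10)·R2: [0, 0, 0]
R4 ← R4 + (21/95)·R2: [0, 0, 53/19]
R5 ← R5 − (9/95)·R2: [0, 0, 265/19]
Swap R3 ↔ R4
R5 ← R5 − (5)·R3: [0, 0, 0]
Echelon form has 3 nonzero rows, so rank(B) = 3.

3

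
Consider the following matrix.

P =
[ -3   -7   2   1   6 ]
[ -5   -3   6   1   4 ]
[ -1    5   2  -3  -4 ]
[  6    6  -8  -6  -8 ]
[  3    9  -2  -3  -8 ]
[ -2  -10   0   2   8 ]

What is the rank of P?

3

Row reduce to echelon form.
R2 ← R2 − (5/3)·R1: [0, 26/3, 8/3, -2/3, -6]
R3 ← R3 − (1/3)·R1: [0, 22/3, 4/3, -10/3, -6]
R4 ← R4 + (2)·R1: [0, -8, -4, -4, 4]
R5 ← R5 + R1: [0, 2, 0, -2, -2]
R6 ← R6 − (2/3)·R1: [0, -16/3, -4/3, 4/3, 4]
R3 ← R3 − (11/13)·R2: [0, 0, -12/13, -36/13, -12/13]
R4 ← R4 + (12/13)·R2: [0, 0, -20/13, -60/13, -20/13]
R5 ← R5 − (3/13)·R2: [0, 0, -8/13, -24/13, -8/13]
R6 ← R6 + (8/13)·R2: [0, 0, 4/13, 12/13, 4/13]
R4 ← R4 − (5/3)·R3: [0, 0, 0, 0, 0]
R5 ← R5 − (2/3)·R3: [0, 0, 0, 0, 0]
R6 ← R6 + (1/3)·R3: [0, 0, 0, 0, 0]
Echelon form has 3 nonzero rows, so rank(P) = 3.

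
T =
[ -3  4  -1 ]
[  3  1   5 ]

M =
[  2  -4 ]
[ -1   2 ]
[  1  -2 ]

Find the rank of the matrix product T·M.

First compute TM:
[[-11,  22],
 [ 10, -20]]
Now row reduce the product.
R2 ← R2 + (10/11)·R1: [0, 0]
1 nonzero row, so rank(TM) = 1.

1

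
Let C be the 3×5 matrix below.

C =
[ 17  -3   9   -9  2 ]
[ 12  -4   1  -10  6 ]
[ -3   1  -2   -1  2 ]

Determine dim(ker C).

2

Row reduce to echelon form.
R2 ← R2 − (12/17)·R1: [0, -32/17, -91/17, -62/17, 78/17]
R3 ← R3 + (3/17)·R1: [0, 8/17, -7/17, -44/17, 40/17]
R3 ← R3 + (1/4)·R2: [0, 0, -7/4, -7/2, 7/2]
3 nonzero rows, so rank(C) = 3.
C has 5 columns; by rank–nullity, nullity = 5 − 3 = 2.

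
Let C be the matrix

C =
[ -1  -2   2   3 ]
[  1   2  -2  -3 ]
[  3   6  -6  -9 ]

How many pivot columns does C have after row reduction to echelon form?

1

Row reduce to echelon form.
R2 ← R2 + R1: [0, 0, 0, 0]
R3 ← R3 + (3)·R1: [0, 0, 0, 0]
Echelon form has 1 nonzero row, so rank(C) = 1.
Each nonzero row contributes one pivot column: 1 pivot columns.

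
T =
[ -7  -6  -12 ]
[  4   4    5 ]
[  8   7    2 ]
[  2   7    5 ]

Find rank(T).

Row reduce to echelon form.
R2 ← R2 + (4/7)·R1: [0, 4/7, -13/7]
R3 ← R3 + (8/7)·R1: [0, 1/7, -82/7]
R4 ← R4 + (2/7)·R1: [0, 37/7, 11/7]
R3 ← R3 − (1/4)·R2: [0, 0, -45/4]
R4 ← R4 − (37/4)·R2: [0, 0, 75/4]
R4 ← R4 + (5/3)·R3: [0, 0, 0]
Echelon form has 3 nonzero rows, so rank(T) = 3.

3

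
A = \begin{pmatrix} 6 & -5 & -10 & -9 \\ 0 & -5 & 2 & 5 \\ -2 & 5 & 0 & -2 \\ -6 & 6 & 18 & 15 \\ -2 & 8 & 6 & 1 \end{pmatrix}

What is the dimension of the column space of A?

Row reduce to echelon form.
R3 ← R3 + (1/3)·R1: [0, 10/3, -10/3, -5]
R4 ← R4 + R1: [0, 1, 8, 6]
R5 ← R5 + (1/3)·R1: [0, 19/3, 8/3, -2]
R3 ← R3 + (2/3)·R2: [0, 0, -2, -5/3]
R4 ← R4 + (1/5)·R2: [0, 0, 42/5, 7]
R5 ← R5 + (19/15)·R2: [0, 0, 26/5, 13/3]
R4 ← R4 + (21/5)·R3: [0, 0, 0, 0]
R5 ← R5 + (13/5)·R3: [0, 0, 0, 0]
Echelon form has 3 nonzero rows, so rank(A) = 3.
The column space has dimension equal to the rank: 3.

3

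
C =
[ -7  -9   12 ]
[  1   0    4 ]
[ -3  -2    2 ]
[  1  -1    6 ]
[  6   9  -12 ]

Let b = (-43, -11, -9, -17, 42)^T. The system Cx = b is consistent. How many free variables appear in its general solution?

0

Row reduce the augmented matrix [C | b].
R2 ← R2 + (1/7)·R1: [0, -9/7, 40/7, -120/7]
R3 ← R3 − (3/7)·R1: [0, 13/7, -22/7, 66/7]
R4 ← R4 + (1/7)·R1: [0, -16/7, 54/7, -162/7]
R5 ← R5 + (6/7)·R1: [0, 9/7, -12/7, 36/7]
R3 ← R3 + (13/9)·R2: [0, 0, 46/9, -46/3]
R4 ← R4 − (16/9)·R2: [0, 0, -22/9, 22/3]
R5 ← R5 + R2: [0, 0, 4, -12]
R4 ← R4 + (11/23)·R3: [0, 0, 0, 0]
R5 ← R5 − (18/23)·R3: [0, 0, 0, 0]
The echelon form has 3 nonzero rows, and every pivot lies in the first 3 columns, so rank(C) = rank([C|b]) = 3.
The system is consistent.
Free variables = (unknowns) − (rank) = 3 − 3 = 0.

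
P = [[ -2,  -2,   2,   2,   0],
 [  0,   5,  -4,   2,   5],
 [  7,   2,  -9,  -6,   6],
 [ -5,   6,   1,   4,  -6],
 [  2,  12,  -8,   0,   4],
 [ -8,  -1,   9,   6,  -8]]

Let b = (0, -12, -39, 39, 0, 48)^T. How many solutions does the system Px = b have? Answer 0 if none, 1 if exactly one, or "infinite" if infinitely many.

Row reduce the augmented matrix [P | b].
R3 ← R3 + (7/2)·R1: [0, -5, -2, 1, 6, -39]
R4 ← R4 − (5/2)·R1: [0, 11, -4, -1, -6, 39]
R5 ← R5 + R1: [0, 10, -6, 2, 4, 0]
R6 ← R6 − (4)·R1: [0, 7, 1, -2, -8, 48]
R3 ← R3 + R2: [0, 0, -6, 3, 11, -51]
R4 ← R4 − (11/5)·R2: [0, 0, 24/5, -27/5, -17, 327/5]
R5 ← R5 − (2)·R2: [0, 0, 2, -2, -6, 24]
R6 ← R6 − (7/5)·R2: [0, 0, 33/5, -24/5, -15, 324/5]
R4 ← R4 + (4/5)·R3: [0, 0, 0, -3, -41/5, 123/5]
R5 ← R5 + (1/3)·R3: [0, 0, 0, -1, -7/3, 7]
R6 ← R6 + (11/10)·R3: [0, 0, 0, -3/2, -29/10, 87/10]
R5 ← R5 − (1/3)·R4: [0, 0, 0, 0, 2/5, -6/5]
R6 ← R6 − (1/2)·R4: [0, 0, 0, 0, 6/5, -18/5]
R6 ← R6 − (3)·R5: [0, 0, 0, 0, 0, 0]
The echelon form has 5 nonzero rows, and every pivot lies in the first 5 columns, so rank(P) = rank([P|b]) = 5.
The system is consistent.
rank = 5 = number of unknowns, so the solution is unique.

1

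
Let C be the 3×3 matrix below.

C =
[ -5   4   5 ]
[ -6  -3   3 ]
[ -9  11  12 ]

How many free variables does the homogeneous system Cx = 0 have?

0

Row reduce to echelon form.
R2 ← R2 − (6/5)·R1: [0, -39/5, -3]
R3 ← R3 − (9/5)·R1: [0, 19/5, 3]
R3 ← R3 + (19/39)·R2: [0, 0, 20/13]
3 nonzero rows, so rank(C) = 3.
C has 3 columns; by rank–nullity, nullity = 3 − 3 = 0.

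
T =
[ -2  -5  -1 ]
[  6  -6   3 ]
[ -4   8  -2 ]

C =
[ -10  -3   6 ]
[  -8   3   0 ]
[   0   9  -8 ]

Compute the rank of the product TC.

First compute TC:
[[ 60, -18,  -4],
 [-12,  -9,  12],
 [-24,  18,  -8]]
Now row reduce the product.
R2 ← R2 + (1/5)·R1: [0, -63/5, 56/5]
R3 ← R3 + (2/5)·R1: [0, 54/5, -48/5]
R3 ← R3 + (6/7)·R2: [0, 0, 0]
2 nonzero rows, so rank(TC) = 2.

2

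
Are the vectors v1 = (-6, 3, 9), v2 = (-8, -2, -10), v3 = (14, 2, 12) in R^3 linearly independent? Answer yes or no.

Form the matrix with these vectors as rows and row reduce.
R2 ← R2 − (4/3)·R1: [0, -6, -22]
R3 ← R3 + (7/3)·R1: [0, 9, 33]
R3 ← R3 + (3/2)·R2: [0, 0, 0]
2 nonzero rows, so the 3 vectors span a space of dimension 2.
Since 2 < 3, the vectors are linearly dependent.

no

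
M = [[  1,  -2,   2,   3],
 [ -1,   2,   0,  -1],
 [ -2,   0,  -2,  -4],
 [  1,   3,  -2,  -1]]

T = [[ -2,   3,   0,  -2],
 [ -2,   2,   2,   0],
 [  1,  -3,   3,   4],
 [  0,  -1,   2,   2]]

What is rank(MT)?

2

First compute MT:
[[  4, -10,   8,  12],
 [ -2,   2,   2,   0],
 [  2,   4, -14, -12],
 [-10,  16,  -2, -12]]
Now row reduce the product.
R2 ← R2 + (1/2)·R1: [0, -3, 6, 6]
R3 ← R3 − (1/2)·R1: [0, 9, -18, -18]
R4 ← R4 + (5/2)·R1: [0, -9, 18, 18]
R3 ← R3 + (3)·R2: [0, 0, 0, 0]
R4 ← R4 − (3)·R2: [0, 0, 0, 0]
2 nonzero rows, so rank(MT) = 2.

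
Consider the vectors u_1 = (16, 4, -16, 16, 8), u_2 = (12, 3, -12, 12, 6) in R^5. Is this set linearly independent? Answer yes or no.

no

Form the matrix with these vectors as rows and row reduce.
R2 ← R2 − (3/4)·R1: [0, 0, 0, 0, 0]
1 nonzero row, so the 2 vectors span a space of dimension 1.
Since 1 < 2, the vectors are linearly dependent.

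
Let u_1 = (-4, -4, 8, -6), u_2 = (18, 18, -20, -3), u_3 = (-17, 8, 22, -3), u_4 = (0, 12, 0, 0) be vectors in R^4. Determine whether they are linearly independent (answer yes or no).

no

Form the matrix with these vectors as rows and row reduce.
R2 ← R2 + (9/2)·R1: [0, 0, 16, -30]
R3 ← R3 − (17/4)·R1: [0, 25, -12, 45/2]
Swap R2 ↔ R3
R4 ← R4 − (12/25)·R2: [0, 0, 144/25, -54/5]
R4 ← R4 − (9/25)·R3: [0, 0, 0, 0]
3 nonzero rows, so the 4 vectors span a space of dimension 3.
Since 3 < 4, the vectors are linearly dependent.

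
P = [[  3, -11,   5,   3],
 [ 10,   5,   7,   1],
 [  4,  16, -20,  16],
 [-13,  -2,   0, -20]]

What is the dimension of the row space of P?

4

Row reduce to echelon form.
R2 ← R2 − (10/3)·R1: [0, 125/3, -29/3, -9]
R3 ← R3 − (4/3)·R1: [0, 92/3, -80/3, 12]
R4 ← R4 + (13/3)·R1: [0, -149/3, 65/3, -7]
R3 ← R3 − (92/125)·R2: [0, 0, -2444/125, 2328/125]
R4 ← R4 + (149/125)·R2: [0, 0, 1268/125, -2216/125]
R4 ← R4 + (317/611)·R3: [0, 0, 0, -4928/611]
Echelon form has 4 nonzero rows, so rank(P) = 4.
The row space has dimension equal to the rank: 4.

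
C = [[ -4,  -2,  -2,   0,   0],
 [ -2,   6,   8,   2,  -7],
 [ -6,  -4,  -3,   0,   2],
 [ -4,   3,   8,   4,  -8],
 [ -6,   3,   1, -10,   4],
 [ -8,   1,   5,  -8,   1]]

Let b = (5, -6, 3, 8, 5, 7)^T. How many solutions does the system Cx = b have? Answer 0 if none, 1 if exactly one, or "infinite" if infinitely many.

0

Row reduce the augmented matrix [C | b].
R2 ← R2 − (1/2)·R1: [0, 7, 9, 2, -7, -17/2]
R3 ← R3 − (3/2)·R1: [0, -1, 0, 0, 2, -9/2]
R4 ← R4 − R1: [0, 5, 10, 4, -8, 3]
R5 ← R5 − (3/2)·R1: [0, 6, 4, -10, 4, -5/2]
R6 ← R6 − (2)·R1: [0, 5, 9, -8, 1, -3]
R3 ← R3 + (1/7)·R2: [0, 0, 9/7, 2/7, 1, -40/7]
R4 ← R4 − (5/7)·R2: [0, 0, 25/7, 18/7, -3, 127/14]
R5 ← R5 − (6/7)·R2: [0, 0, -26/7, -82/7, 10, 67/14]
R6 ← R6 − (5/7)·R2: [0, 0, 18/7, -66/7, 6, 43/14]
R4 ← R4 − (25/9)·R3: [0, 0, 0, 16/9, -52/9, 449/18]
R5 ← R5 + (26/9)·R3: [0, 0, 0, -98/9, 116/9, -211/18]
R6 ← R6 − (2)·R3: [0, 0, 0, -10, 4, 29/2]
R5 ← R5 + (49/8)·R4: [0, 0, 0, 0, -45/2, 2257/16]
R6 ← R6 + (45/8)·R4: [0, 0, 0, 0, -57/2, 2477/16]
R6 ← R6 − (19/15)·R5: [0, 0, 0, 0, 0, -358/15]
The echelon form has 6 nonzero rows; the last pivot sits in the augmented column, so rank(C) = 5 but rank([C|b]) = 6.
Since the ranks differ, the system is inconsistent.
It has no solutions.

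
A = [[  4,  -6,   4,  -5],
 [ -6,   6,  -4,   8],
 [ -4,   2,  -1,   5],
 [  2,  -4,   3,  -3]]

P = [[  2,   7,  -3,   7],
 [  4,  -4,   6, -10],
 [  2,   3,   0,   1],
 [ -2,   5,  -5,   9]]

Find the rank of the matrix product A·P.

3

First compute AP:
[[  2,  39, -23,  47],
 [-12, -38,  14, -34],
 [-12, -14,  -1,  -4],
 [  0,  24, -15,  30]]
Now row reduce the product.
R2 ← R2 + (6)·R1: [0, 196, -124, 248]
R3 ← R3 + (6)·R1: [0, 220, -139, 278]
R3 ← R3 − (55/49)·R2: [0, 0, 9/49, -18/49]
R4 ← R4 − (6/49)·R2: [0, 0, 9/49, -18/49]
R4 ← R4 − R3: [0, 0, 0, 0]
3 nonzero rows, so rank(AP) = 3.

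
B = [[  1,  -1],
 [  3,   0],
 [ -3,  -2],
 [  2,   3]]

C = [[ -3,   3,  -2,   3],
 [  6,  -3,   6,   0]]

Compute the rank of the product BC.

2

First compute BC:
[[ -9,   6,  -8,   3],
 [ -9,   9,  -6,   9],
 [ -3,  -3,  -6,  -9],
 [ 12,  -3,  14,   6]]
Now row reduce the product.
R2 ← R2 − R1: [0, 3, 2, 6]
R3 ← R3 − (1/3)·R1: [0, -5, -10/3, -10]
R4 ← R4 + (4/3)·R1: [0, 5, 10/3, 10]
R3 ← R3 + (5/3)·R2: [0, 0, 0, 0]
R4 ← R4 − (5/3)·R2: [0, 0, 0, 0]
2 nonzero rows, so rank(BC) = 2.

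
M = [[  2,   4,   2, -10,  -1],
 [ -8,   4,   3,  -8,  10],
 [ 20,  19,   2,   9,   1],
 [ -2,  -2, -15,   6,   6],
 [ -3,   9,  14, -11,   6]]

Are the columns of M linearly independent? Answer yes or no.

yes

Row reduce M to echelon form.
R2 ← R2 + (4)·R1: [0, 20, 11, -48, 6]
R3 ← R3 − (10)·R1: [0, -21, -18, 109, 11]
R4 ← R4 + R1: [0, 2, -13, -4, 5]
R5 ← R5 + (3/2)·R1: [0, 15, 17, -26, 9/2]
R3 ← R3 + (21/20)·R2: [0, 0, -129/20, 293/5, 173/10]
R4 ← R4 − (1/10)·R2: [0, 0, -141/10, 4/5, 22/5]
R5 ← R5 − (3/4)·R2: [0, 0, 35/4, 10, 0]
R4 ← R4 − (94/43)·R3: [0, 0, 0, -5474/43, -1437/43]
R5 ← R5 + (175/129)·R3: [0, 0, 0, 11545/129, 6055/258]
R5 ← R5 + (11545/16422)·R4: [0, 0, 0, 0, -205/8211]
5 pivots among 5 columns.
Every column is a pivot column, so the columns are linearly independent.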